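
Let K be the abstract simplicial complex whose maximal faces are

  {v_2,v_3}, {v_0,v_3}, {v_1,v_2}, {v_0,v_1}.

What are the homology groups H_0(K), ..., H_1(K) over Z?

K has 4 vertices, 4 edges.
rank ∂_0 = 0, rank ∂_1 = 3 ⇒ b_0 = 4 − 0 − 3 = 1; all invariant factors of ∂_1 are 1 so no torsion. So H_0 ≅ Z.
rank ∂_1 = 3, rank ∂_2 = 0 ⇒ b_1 = 4 − 3 − 0 = 1. So H_1 ≅ Z.

H_0 = Z,  H_1 = Z.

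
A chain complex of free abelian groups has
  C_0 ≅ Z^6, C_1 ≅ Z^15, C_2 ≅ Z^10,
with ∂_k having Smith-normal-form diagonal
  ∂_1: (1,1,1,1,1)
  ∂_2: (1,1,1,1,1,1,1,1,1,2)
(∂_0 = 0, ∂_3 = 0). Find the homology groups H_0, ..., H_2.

H_0 = Z,  H_1 = Z/2,  H_2 = 0.

H_0: b_0 = 6 − 0 − 5 = 1; torsion from ∂_1 factors > 1: none. So H_0 = Z.
H_1: b_1 = 15 − 5 − 10 = 0; torsion from ∂_2 factors > 1: [2]. So H_1 = Z/2.
H_2: b_2 = 10 − 10 − 0 = 0; torsion from ∂_3 factors > 1: none. So H_2 = 0.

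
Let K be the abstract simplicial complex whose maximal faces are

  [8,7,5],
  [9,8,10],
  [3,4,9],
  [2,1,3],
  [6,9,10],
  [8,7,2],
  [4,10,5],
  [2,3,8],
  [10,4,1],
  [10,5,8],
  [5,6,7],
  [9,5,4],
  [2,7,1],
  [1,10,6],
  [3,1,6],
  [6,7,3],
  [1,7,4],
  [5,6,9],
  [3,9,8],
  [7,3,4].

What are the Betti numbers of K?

K has 10 vertices, 30 edges, 20 triangles.
rank ∂_0 = 0, rank ∂_1 = 9 ⇒ b_0 = 10 − 0 − 9 = 1; all invariant factors of ∂_1 are 1 so no torsion. So H_0 = Z.
rank ∂_1 = 9, rank ∂_2 = 20 ⇒ b_1 = 30 − 9 − 20 = 1; ∂_2 has invariant factor(s) [2] giving torsion. So H_1 = Z ⊕ Z_2.
rank ∂_2 = 20, rank ∂_3 = 0 ⇒ b_2 = 20 − 20 − 0 = 0. So H_2 = 0.

b_0 = 1, b_1 = 1, b_2 = 0.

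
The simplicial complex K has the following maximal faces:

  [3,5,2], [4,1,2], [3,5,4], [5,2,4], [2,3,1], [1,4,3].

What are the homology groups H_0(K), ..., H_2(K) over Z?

Fix the vertex order 1 < 2 < 3 < 4 < 5 and write every simplex with vertices in increasing order. Then dim K = 2 and the simplices of K are:

  0-simplices (5): [1], [2], [3], [4], [5]
  1-simplices (9): [1,2], [1,3], [1,4], [2,3], [2,4], [2,5], [3,4], [3,5], [4,5]
  2-simplices (6): [1,2,3], [1,2,4], [1,3,4], [2,3,5], [2,4,5], [3,4,5]

giving chain groups C_0 ≅ Z^5, C_1 ≅ Z^9, C_2 ≅ Z^6.

∂_1: C_1 → C_0 maps an edge to its endpoints' difference, ∂[p,q] = q − p. For instance
  ∂[1,4] = [4] − [1].
The resulting 5×9 matrix has rank 4, and its Smith normal form has invariant factors (1,1,1,1).

∂_2: C_2 → C_1 acts by ∂[p,q,r] = [q,r] − [p,r] + [p,q]. For instance
  ∂[1,3,4] = [3,4] − [1,4] + [1,3],
  ∂[3,4,5] = [4,5] − [3,5] + [3,4].
The resulting 9×6 matrix has rank 5, and its Smith normal form has invariant factors (1,1,1,1,1).

Reading off H_k = ker ∂_k / im ∂_{k+1}:

  H_0: rank C_0 − rank ∂_1 = 5 − 4 = 1, and the invariant factors of ∂_1 are all 1, so H_0 = Z.
  H_1: rank ker ∂_1 − rank ∂_2 = (9 − 4) − 5 = 0, and the invariant factors of ∂_2 are all 1, so H_1 = 0.
  H_2: rank ker ∂_2 − rank ∂_3 = (6 − 5) − 0 = 1, and there is no ∂_3, so H_2 = Z.

(K is a triangulation of the 2-sphere S^2.)

H_0 ≅ Z,  H_1 = 0,  H_2 ≅ Z.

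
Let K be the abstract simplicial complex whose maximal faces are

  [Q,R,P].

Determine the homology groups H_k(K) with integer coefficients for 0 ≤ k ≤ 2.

H_0 ≅ Z,  H_1 = 0,  H_2 = 0.

Order the vertices as P < Q < R. Listing each simplex with vertices in this order, K has dimension 2 with simplices:

  0-simplices (3): P, Q, R
  1-simplices (3): PQ, PR, QR
  2-simplices (1): PQR

Hence C_0 ≅ Z^3, C_1 ≅ Z^3, C_2 ≅ Z^1.

The boundary map ∂_1: C_1 → C_0 sends each edge [p,q] (with p < q) to q − p.
The 3×3 boundary matrix has rank 2 and Smith normal form diag(1,1).

Boundary ∂_2: C_2 → C_1 maps a triangle to the signed sum of its edges. For instance
  ∂PQR = QR − PR + PQ.
As a 3×1 matrix over Z this has rank 1, with invariant factors (1).

From H_k ≅ ker(∂_k) / im(∂_{k+1}) we obtain:

  H_0: rank C_0 − rank ∂_1 = 3 − 2 = 1, and the invariant factors of ∂_1 are all 1, so H_0 ≅ Z.
  H_1: rank ker ∂_1 − rank ∂_2 = (3 − 2) − 1 = 0, and the invariant factors of ∂_2 are all 1, so H_1 ≅ 0.
  H_2: rank ker ∂_2 − rank ∂_3 = (1 − 1) − 0 = 0, and there is no ∂_3, so H_2 ≅ 0.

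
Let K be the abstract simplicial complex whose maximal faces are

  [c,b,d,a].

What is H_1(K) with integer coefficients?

H_1 = 0.

We work with the vertex ordering a < b < c < d. The simplices of K, each written with vertices in increasing order, are:

  0-simplices (4): a, b, c, d
  1-simplices (6): ab, ac, ad, bc, bd, cd
  2-simplices (4): abc, abd, acd, bcd
  3-simplices (1): abcd

so the chain groups are C_0 ≅ Z^4, C_1 ≅ Z^6, C_2 ≅ Z^4, C_3 ≅ Z^1.

The boundary map ∂_1: C_1 → C_0 is given by ∂[p,q] = [q] − [p]. For instance
  ∂ac = c − a.
This gives a 4×6 integer matrix of rank 3; reducing to Smith normal form yields diagonal entries (1,1,1).

Boundary ∂_2: C_2 → C_1 maps a triangle to the signed sum of its edges. For instance
  ∂acd = cd − ad + ac,
  ∂abd = bd − ad + ab.
As a 6×4 matrix over Z this has rank 3, with invariant factors (1,1,1).

∂_3: C_3 → C_2 sends each 3-simplex σ to the alternating sum Σ_i (−1)^i (σ with its i-th vertex removed). For instance
  ∂abcd = bcd − acd + abd − abc.
As a 4×1 matrix over Z this has rank 1, with invariant factors (1).

Now H_k = ker ∂_k / im ∂_{k+1}, so:

  H_1: rank ker ∂_1 − rank ∂_2 = (6 − 3) − 3 = 0, and the invariant factors of ∂_2 are all 1, so H_1 ≅ 0.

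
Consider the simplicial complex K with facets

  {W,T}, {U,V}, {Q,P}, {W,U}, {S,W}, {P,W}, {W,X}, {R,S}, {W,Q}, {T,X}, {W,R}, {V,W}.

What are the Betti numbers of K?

b_0 = 1, b_1 = 4.

Order the vertices as P < Q < R < S < T < U < V < W < X. Listing each simplex with vertices in this order, K has dimension 1 with simplices:

  0-simplices (9): P, Q, R, S, T, U, V, W, X
  1-simplices (12): PQ, PW, QW, RS, RW, SW, TW, TX, UV, UW, VW, WX

giving chain groups C_0 ≅ Z^9, C_1 ≅ Z^12.

Boundary ∂_1: C_1 → C_0 maps an edge to its endpoints' difference, ∂[p,q] = q − p.
As a 9×12 matrix over Z this has rank 8, with invariant factors (1,1,1,1,1,1,1,1).

Computing H_k = (kernel of ∂_k) / (image of ∂_{k+1}):

  H_0: rank C_0 − rank ∂_1 = 9 − 8 = 1, and the invariant factors of ∂_1 are all 1, so H_0 = Z.
  H_1: rank ker ∂_1 − rank ∂_2 = (12 − 8) − 0 = 4, and there is no ∂_2, so H_1 = Z^4.

As a check, the Euler characteristic is 9 − 12 = -3, which agrees with 1 − 4 = -3.
(K is a triangulation of a wedge of 4 circles.)

Hence the Betti numbers are b_0 = 1, b_1 = 4.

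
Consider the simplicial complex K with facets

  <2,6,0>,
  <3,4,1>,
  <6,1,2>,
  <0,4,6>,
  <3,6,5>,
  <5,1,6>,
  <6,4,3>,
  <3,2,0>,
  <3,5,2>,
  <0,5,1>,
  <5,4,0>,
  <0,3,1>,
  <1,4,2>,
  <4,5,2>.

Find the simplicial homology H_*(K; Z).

Take the total order 0 < 1 < 2 < 3 < 4 < 5 < 6 on the vertex set. Then K (dimension 2) consists of the simplices:

  0-simplices (7): [0], [1], [2], [3], [4], [5], [6]
  1-simplices (21): [0,1], [0,2], [0,3], [0,4], [0,5], [0,6], [1,2], [1,3], [1,4], [1,5], [1,6], [2,3], [2,4], [2,5], [2,6], [3,4], [3,5], [3,6], [4,5], [4,6], [5,6]
  2-simplices (14): [0,1,3], [0,1,5], [0,2,3], [0,2,6], [0,4,5], [0,4,6], [1,2,4], [1,2,6], [1,3,4], [1,5,6], [2,3,5], [2,4,5], [3,4,6], [3,5,6]

Hence C_0 ≅ Z^7, C_1 ≅ Z^21, C_2 ≅ Z^14.

∂_1: C_1 → C_0 sends each edge [p,q] (with p < q) to q − p. For instance
  ∂[2,3] = [3] − [2].
As a 7×21 matrix over Z this has rank 6, with invariant factors (1,1,1,1,1,1).

Boundary ∂_2: C_2 → C_1 sends each 2-simplex [p,q,r] to [q,r] − [p,r] + [p,q]. For instance
  ∂[1,3,4] = [3,4] − [1,4] + [1,3],
  ∂[1,2,4] = [2,4] − [1,4] + [1,2].
The resulting 21×14 matrix has rank 13, and its Smith normal form has invariant factors (1,1,1,1,1,1,1,1,1,1,1,1,1).

Computing H_k = (kernel of ∂_k) / (image of ∂_{k+1}):

  H_0: rank C_0 − rank ∂_1 = 7 − 6 = 1, and the invariant factors of ∂_1 are all 1, so H_0 = Z.
  H_1: rank ker ∂_1 − rank ∂_2 = (21 − 6) − 13 = 2, and the invariant factors of ∂_2 are all 1, so H_1 = Z^2.
  H_2: rank ker ∂_2 − rank ∂_3 = (14 − 13) − 0 = 1, and there is no ∂_3, so H_2 = Z.

(K is a triangulation of the torus T^2.)

H_0 ≅ Z,  H_1 ≅ Z^2,  H_2 ≅ Z.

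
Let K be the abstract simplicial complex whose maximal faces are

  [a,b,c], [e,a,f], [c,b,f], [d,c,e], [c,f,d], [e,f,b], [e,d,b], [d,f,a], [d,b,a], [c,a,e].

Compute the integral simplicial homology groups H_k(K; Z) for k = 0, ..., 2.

K has 6 vertices, 15 edges, 10 triangles.
rank ∂_0 = 0, rank ∂_1 = 5 ⇒ b_0 = 6 − 0 − 5 = 1; all invariant factors of ∂_1 are 1 so no torsion. So H_0 = Z.
rank ∂_1 = 5, rank ∂_2 = 10 ⇒ b_1 = 15 − 5 − 10 = 0; ∂_2 has invariant factor(s) [2] giving torsion. So H_1 = Z/2Z.
rank ∂_2 = 10, rank ∂_3 = 0 ⇒ b_2 = 10 − 10 − 0 = 0. So H_2 = 0.

H_0 ≅ Z,  H_1 ≅ Z/2Z,  H_2 = 0.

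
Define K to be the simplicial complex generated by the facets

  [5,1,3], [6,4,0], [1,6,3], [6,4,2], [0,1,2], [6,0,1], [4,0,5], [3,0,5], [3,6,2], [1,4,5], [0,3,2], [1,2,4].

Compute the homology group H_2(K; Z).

Order the vertices as 0 < 1 < 2 < 3 < 4 < 5 < 6. Listing each simplex with vertices in this order, K has dimension 2 with simplices:

  0-simplices (7): [0], [1], [2], [3], [4], [5], [6]
  1-simplices (18): [0,1], [0,2], [0,3], [0,4], [0,5], [0,6], [1,2], [1,3], [1,4], [1,5], [1,6], [2,3], [2,4], [2,6], [3,5], [3,6], [4,5], [4,6]
  2-simplices (12): [0,1,2], [0,1,6], [0,2,3], [0,3,5], [0,4,5], [0,4,6], [1,2,4], [1,3,5], [1,3,6], [1,4,5], [2,3,6], [2,4,6]

Hence C_0 ≅ Z^7, C_1 ≅ Z^18, C_2 ≅ Z^12.

The boundary map ∂_1: C_1 → C_0 is given by ∂[p,q] = [q] − [p]. For instance
  ∂[3,5] = [5] − [3].
This gives a 7×18 integer matrix of rank 6; reducing to Smith normal form yields diagonal entries (1,1,1,1,1,1).

Boundary ∂_2: C_2 → C_1 maps a triangle to the signed sum of its edges. For instance
  ∂[0,4,5] = [4,5] − [0,5] + [0,4],
  ∂[1,2,4] = [2,4] − [1,4] + [1,2].
This gives a 18×12 integer matrix of rank 12; reducing to Smith normal form yields diagonal entries (1,1,1,1,1,1,1,1,1,1,1,2).

Now H_k = ker ∂_k / im ∂_{k+1}, so:

  H_2: rank ker ∂_2 − rank ∂_3 = (12 − 12) − 0 = 0, and there is no ∂_3, so H_2 = 0.

H_2 = 0.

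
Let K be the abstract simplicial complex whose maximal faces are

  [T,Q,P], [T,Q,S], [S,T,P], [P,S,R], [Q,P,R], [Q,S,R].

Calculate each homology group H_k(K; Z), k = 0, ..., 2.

H_0 = Z,  H_1 = 0,  H_2 = Z.

Order the vertices as P < Q < R < S < T. Listing each simplex with vertices in this order, K has dimension 2 with simplices:

  0-simplices (5): P, Q, R, S, T
  1-simplices (9): PQ, PR, PS, PT, QR, QS, QT, RS, ST
  2-simplices (6): PQR, PQT, PRS, PST, QRS, QST

Hence C_0 ≅ Z^5, C_1 ≅ Z^9, C_2 ≅ Z^6.

The boundary map ∂_1: C_1 → C_0 sends each edge [p,q] (with p < q) to q − p. For instance
  ∂PT = T − P.
This gives a 5×9 integer matrix of rank 4; reducing to Smith normal form yields diagonal entries (1,1,1,1).

The boundary map ∂_2: C_2 → C_1 acts by ∂[p,q,r] = [q,r] − [p,r] + [p,q]. For instance
  ∂QST = ST − QT + QS,
  ∂PQR = QR − PR + PQ.
The resulting 9×6 matrix has rank 5, and its Smith normal form has invariant factors (1,1,1,1,1).

Reading off H_k = ker ∂_k / im ∂_{k+1}:

  H_0: rank C_0 − rank ∂_1 = 5 − 4 = 1, and the invariant factors of ∂_1 are all 1, so H_0 = Z.
  H_1: rank ker ∂_1 − rank ∂_2 = (9 − 4) − 5 = 0, and the invariant factors of ∂_2 are all 1, so H_1 = 0.
  H_2: rank ker ∂_2 − rank ∂_3 = (6 − 5) − 0 = 1, and there is no ∂_3, so H_2 = Z.

As a check, the Euler characteristic is 5 − 9 + 6 = 2, which agrees with 1 − 0 + 1 = 2.
(K is a triangulation of the 2-sphere S^2.)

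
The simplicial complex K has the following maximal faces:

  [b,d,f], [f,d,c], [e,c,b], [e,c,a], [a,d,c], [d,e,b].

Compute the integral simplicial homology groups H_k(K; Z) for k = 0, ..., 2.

Order the vertices as a < b < c < d < e < f. Listing each simplex with vertices in this order, K has dimension 2 with simplices:

  0-simplices (6): a, b, c, d, e, f
  1-simplices (12): ac, ad, ae, bc, bd, be, bf, cd, ce, cf, de, df
  2-simplices (6): acd, ace, bce, bde, bdf, cdf

so the chain groups are C_0 ≅ Z^6, C_1 ≅ Z^12, C_2 ≅ Z^6.

∂_1: C_1 → C_0 is given by ∂[p,q] = [q] − [p]. For instance
  ∂bd = d − b.
The resulting 6×12 matrix has rank 5, and its Smith normal form has invariant factors (1,1,1,1,1).

Boundary ∂_2: C_2 → C_1 maps a triangle to the signed sum of its edges. For instance
  ∂ace = ce − ae + ac,
  ∂cdf = df − cf + cd.
The resulting 12×6 matrix has rank 6, and its Smith normal form has invariant factors (1,1,1,1,1,1).

Now H_k = ker ∂_k / im ∂_{k+1}, so:

  H_0: rank C_0 − rank ∂_1 = 6 − 5 = 1, and the invariant factors of ∂_1 are all 1, so H_0 ≅ Z.
  H_1: rank ker ∂_1 − rank ∂_2 = (12 − 5) − 6 = 1, and the invariant factors of ∂_2 are all 1, so H_1 ≅ Z.
  H_2: rank ker ∂_2 − rank ∂_3 = (6 − 6) − 0 = 0, and there is no ∂_3, so H_2 ≅ 0.

As a check, the Euler characteristic is 6 − 12 + 6 = 0, which agrees with 1 − 1 + 0 = 0.

H_0 = Z,  H_1 = Z,  H_2 = 0.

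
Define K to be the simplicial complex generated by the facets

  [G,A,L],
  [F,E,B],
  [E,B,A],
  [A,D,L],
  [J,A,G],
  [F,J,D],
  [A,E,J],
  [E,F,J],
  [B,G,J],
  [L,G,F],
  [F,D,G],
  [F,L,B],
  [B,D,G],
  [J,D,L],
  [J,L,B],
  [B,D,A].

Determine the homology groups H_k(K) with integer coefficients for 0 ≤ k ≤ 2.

H_0 = Z,  H_1 = Z^2,  H_2 = Z.

Order the vertices as A < B < D < E < F < G < J < L. Listing each simplex with vertices in this order, K has dimension 2 with simplices:

  0-simplices (8): A, B, D, E, F, G, J, L
  1-simplices (24): AB, AD, AE, AG, AJ, AL, BD, BE, BF, BG, BJ, BL, DF, DG, DJ, DL, EF, EJ, FG, FJ, FL, GJ, GL, JL
  2-simplices (16): ABD, ABE, ADL, AEJ, AGJ, AGL, BDG, BEF, BFL, BGJ, BJL, DFG, DFJ, DJL, EFJ, FGL

Hence C_0 ≅ Z^8, C_1 ≅ Z^24, C_2 ≅ Z^16.

The boundary map ∂_1: C_1 → C_0 maps an edge to its endpoints' difference, ∂[p,q] = q − p.
The 8×24 boundary matrix has rank 7 and Smith normal form diag(1,1,1,1,1,1,1).

The boundary map ∂_2: C_2 → C_1 acts by ∂[p,q,r] = [q,r] − [p,r] + [p,q]. For instance
  ∂BJL = JL − BL + BJ,
  ∂FGL = GL − FL + FG.
As a 24×16 matrix over Z this has rank 15, with invariant factors (1,1,1,1,1,1,1,1,1,1,1,1,1,1,1).

Now H_k = ker ∂_k / im ∂_{k+1}, so:

  H_0: rank C_0 − rank ∂_1 = 8 − 7 = 1, and the invariant factors of ∂_1 are all 1, so H_0 ≅ Z.
  H_1: rank ker ∂_1 − rank ∂_2 = (24 − 7) − 15 = 2, and the invariant factors of ∂_2 are all 1, so H_1 ≅ Z^2.
  H_2: rank ker ∂_2 − rank ∂_3 = (16 − 15) − 0 = 1, and there is no ∂_3, so H_2 ≅ Z.

As a check, the Euler characteristic is 8 − 24 + 16 = 0, which agrees with 1 − 2 + 1 = 0.
(K is a triangulation of the torus T^2.)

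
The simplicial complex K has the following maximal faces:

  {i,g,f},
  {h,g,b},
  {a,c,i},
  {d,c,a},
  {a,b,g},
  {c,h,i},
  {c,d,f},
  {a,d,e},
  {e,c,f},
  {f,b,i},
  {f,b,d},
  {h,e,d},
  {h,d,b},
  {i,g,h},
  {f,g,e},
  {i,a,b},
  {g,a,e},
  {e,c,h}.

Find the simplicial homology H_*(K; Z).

K has 9 vertices, 27 edges, 18 triangles.
rank ∂_0 = 0, rank ∂_1 = 8 ⇒ b_0 = 9 − 0 − 8 = 1; all invariant factors of ∂_1 are 1 so no torsion. So H_0 ≅ Z.
rank ∂_1 = 8, rank ∂_2 = 18 ⇒ b_1 = 27 − 8 − 18 = 1; ∂_2 has invariant factor(s) [2] giving torsion. So H_1 ≅ Z ⊕ Z/2.
rank ∂_2 = 18, rank ∂_3 = 0 ⇒ b_2 = 18 − 18 − 0 = 0. So H_2 ≅ 0.

H_0 ≅ Z,  H_1 ≅ Z ⊕ Z/2,  H_2 = 0.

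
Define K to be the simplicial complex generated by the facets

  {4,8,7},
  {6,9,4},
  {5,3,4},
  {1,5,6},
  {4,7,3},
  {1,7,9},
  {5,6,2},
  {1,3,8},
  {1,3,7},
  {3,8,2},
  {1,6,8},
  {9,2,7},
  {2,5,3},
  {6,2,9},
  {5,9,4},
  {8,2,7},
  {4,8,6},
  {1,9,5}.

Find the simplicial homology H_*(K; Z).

H_0 ≅ Z,  H_1 ≅ Z ⊕ Z_2,  H_2 = 0.

Take the total order 1 < 2 < 3 < 4 < 5 < 6 < 7 < 8 < 9 on the vertex set. Then K (dimension 2) consists of the simplices:

  0-simplices (9): [1], [2], [3], [4], [5], [6], [7], [8], [9]
  1-simplices (27): (27 of them)
  2-simplices (18): [1,3,7], [1,3,8], [1,5,6], [1,5,9], [1,6,8], [1,7,9], [2,3,5], [2,3,8], [2,5,6], [2,6,9], [2,7,8], [2,7,9], [3,4,5], [3,4,7], [4,5,9], [4,6,8], [4,6,9], [4,7,8]

Hence C_0 ≅ Z^9, C_1 ≅ Z^27, C_2 ≅ Z^18.

∂_1: C_1 → C_0 is given by ∂[p,q] = [q] − [p]. For instance
  ∂[2,8] = [8] − [2].
The 9×27 boundary matrix has rank 8 and Smith normal form diag(1,1,1,1,1,1,1,1).

The boundary map ∂_2: C_2 → C_1 sends each 2-simplex [p,q,r] to [q,r] − [p,r] + [p,q]. For instance
  ∂[4,6,8] = [6,8] − [4,8] + [4,6],
  ∂[3,4,5] = [4,5] − [3,5] + [3,4].
This gives a 27×18 integer matrix of rank 18; reducing to Smith normal form yields diagonal entries (1,1,1,1,1,1,1,1,1,1,1,1,1,1,1,1,1,2).

Computing H_k = (kernel of ∂_k) / (image of ∂_{k+1}):

  H_0: rank C_0 − rank ∂_1 = 9 − 8 = 1, and the invariant factors of ∂_1 are all 1, so H_0 = Z.
  H_1: rank ker ∂_1 − rank ∂_2 = (27 − 8) − 18 = 1, and ∂_2 has invariant factor 2 > 1, so H_1 = Z ⊕ Z_2.
  H_2: rank ker ∂_2 − rank ∂_3 = (18 − 18) − 0 = 0, and there is no ∂_3, so H_2 = 0.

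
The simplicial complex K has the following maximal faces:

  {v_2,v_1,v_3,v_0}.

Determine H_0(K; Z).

K has 4 vertices, 6 edges, 4 triangles, 1 3-simplex.
rank ∂_0 = 0, rank ∂_1 = 3 ⇒ b_0 = 4 − 0 − 3 = 1; all invariant factors of ∂_1 are 1 so no torsion. So H_0 ≅ Z.

H_0 ≅ Z.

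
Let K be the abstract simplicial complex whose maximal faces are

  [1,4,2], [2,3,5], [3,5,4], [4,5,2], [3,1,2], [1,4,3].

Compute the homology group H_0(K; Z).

H_0 ≅ Z.

We work with the vertex ordering 1 < 2 < 3 < 4 < 5. The simplices of K, each written with vertices in increasing order, are:

  0-simplices (5): [1], [2], [3], [4], [5]
  1-simplices (9): [1,2], [1,3], [1,4], [2,3], [2,4], [2,5], [3,4], [3,5], [4,5]
  2-simplices (6): [1,2,3], [1,2,4], [1,3,4], [2,3,5], [2,4,5], [3,4,5]

so the chain groups are C_0 ≅ Z^5, C_1 ≅ Z^9, C_2 ≅ Z^6.

Boundary ∂_1: C_1 → C_0 maps an edge to its endpoints' difference, ∂[p,q] = q − p. For instance
  ∂[4,5] = [5] − [4].
The resulting 5×9 matrix has rank 4, and its Smith normal form has invariant factors (1,1,1,1).

∂_2: C_2 → C_1 sends each 2-simplex [p,q,r] to [q,r] − [p,r] + [p,q]. For instance
  ∂[1,2,3] = [2,3] − [1,3] + [1,2],
  ∂[1,2,4] = [2,4] − [1,4] + [1,2].
The resulting 9×6 matrix has rank 5, and its Smith normal form has invariant factors (1,1,1,1,1).

Computing H_k = (kernel of ∂_k) / (image of ∂_{k+1}):

  H_0: rank C_0 − rank ∂_1 = 5 − 4 = 1, and the invariant factors of ∂_1 are all 1, so H_0 ≅ Z.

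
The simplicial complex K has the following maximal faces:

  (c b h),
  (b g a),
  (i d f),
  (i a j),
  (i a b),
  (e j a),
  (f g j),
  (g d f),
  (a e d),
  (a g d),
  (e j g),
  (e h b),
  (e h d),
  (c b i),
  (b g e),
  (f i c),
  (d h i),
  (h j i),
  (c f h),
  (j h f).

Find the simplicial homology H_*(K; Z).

H_0 ≅ Z,  H_1 ≅ Z ⊕ Z_2,  H_2 = 0.

Take the total order a < b < c < d < e < f < g < h < i < j on the vertex set. Then K (dimension 2) consists of the simplices:

  0-simplices (10): a, b, c, d, e, f, g, h, i, j
  1-simplices (30): ab, ad, ae, ag, ai, aj, bc, be, bg, bh, bi, cf, ch, ci, de, df, dg, dh, di, eg, eh, ej, fg, fh, fi, fj, gj, hi, hj, ij
  2-simplices (20): abg, abi, ade, adg, aej, aij, bch, bci, beg, beh, cfh, cfi, deh, dfg, dfi, dhi, egj, fgj, fhj, hij

giving chain groups C_0 ≅ Z^10, C_1 ≅ Z^30, C_2 ≅ Z^20.

Boundary ∂_1: C_1 → C_0 is given by ∂[p,q] = [q] − [p].
The resulting 10×30 matrix has rank 9, and its Smith normal form has invariant factors (1,1,1,1,1,1,1,1,1).

∂_2: C_2 → C_1 acts by ∂[p,q,r] = [q,r] − [p,r] + [p,q]. For instance
  ∂dhi = hi − di + dh,
  ∂cfi = fi − ci + cf.
The 30×20 boundary matrix has rank 20 and Smith normal form diag(1,1,1,1,1,1,1,1,1,1,1,1,1,1,1,1,1,1,1,2).

Computing H_k = (kernel of ∂_k) / (image of ∂_{k+1}):

  H_0: rank C_0 − rank ∂_1 = 10 − 9 = 1, and the invariant factors of ∂_1 are all 1, so H_0 = Z.
  H_1: rank ker ∂_1 − rank ∂_2 = (30 − 9) − 20 = 1, and ∂_2 has invariant factor 2 > 1, so H_1 = Z ⊕ Z_2.
  H_2: rank ker ∂_2 − rank ∂_3 = (20 − 20) − 0 = 0, and there is no ∂_3, so H_2 = 0.

(K is a triangulation of the Klein bottle.)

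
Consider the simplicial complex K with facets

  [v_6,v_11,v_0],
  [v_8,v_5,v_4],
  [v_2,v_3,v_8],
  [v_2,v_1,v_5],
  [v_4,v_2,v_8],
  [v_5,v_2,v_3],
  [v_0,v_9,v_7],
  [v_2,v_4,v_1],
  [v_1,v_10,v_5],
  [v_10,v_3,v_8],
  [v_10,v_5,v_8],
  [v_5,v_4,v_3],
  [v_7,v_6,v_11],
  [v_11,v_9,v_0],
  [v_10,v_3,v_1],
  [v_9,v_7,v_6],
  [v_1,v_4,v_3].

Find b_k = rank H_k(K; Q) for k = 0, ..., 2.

b_0 = 2, b_1 = 1, b_2 = 0.

Fix the vertex order v_0 < v_1 < v_2 < v_3 < v_4 < v_5 < v_6 < v_7 < v_8 < v_9 < v_10 < v_11 and write every simplex with vertices in increasing order. Then dim K = 2 and the simplices of K are:

  0-simplices (12): [v_0], [v_1], [v_2], [v_3], [v_4], [v_5], [v_6], [v_7], [v_8], [v_9], [v_10], [v_11]
  1-simplices (28): (28 of them)
  2-simplices (17): (17 of them)

Hence C_0 ≅ Z^12, C_1 ≅ Z^28, C_2 ≅ Z^17.

The boundary map ∂_1: C_1 → C_0 maps an edge to its endpoints' difference, ∂[p,q] = q − p.
The resulting 12×28 matrix has rank 10, and its Smith normal form has invariant factors (1,1,1,1,1,1,1,1,1,1).

The boundary map ∂_2: C_2 → C_1 maps a triangle to the signed sum of its edges. For instance
  ∂[v_3,v_4,v_5] = [v_4,v_5] − [v_3,v_5] + [v_3,v_4],
  ∂[v_0,v_9,v_11] = [v_9,v_11] − [v_0,v_11] + [v_0,v_9].
The 28×17 boundary matrix has rank 17 and Smith normal form diag(1,1,1,1,1,1,1,1,1,1,1,1,1,1,1,1,2).

From H_k ≅ ker(∂_k) / im(∂_{k+1}) we obtain:

  H_0: rank C_0 − rank ∂_1 = 12 − 10 = 2, and the invariant factors of ∂_1 are all 1, so H_0 ≅ Z^2.
  H_1: rank ker ∂_1 − rank ∂_2 = (28 − 10) − 17 = 1, and ∂_2 has invariant factor 2 > 1, so H_1 ≅ Z ⊕ Z/2Z.
  H_2: rank ker ∂_2 − rank ∂_3 = (17 − 17) − 0 = 0, and there is no ∂_3, so H_2 ≅ 0.

Hence the Betti numbers are b_0 = 2, b_1 = 1, b_2 = 0.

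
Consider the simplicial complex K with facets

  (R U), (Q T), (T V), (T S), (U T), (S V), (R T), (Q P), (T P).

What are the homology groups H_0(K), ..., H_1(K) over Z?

Fix the vertex order P < Q < R < S < T < U < V and write every simplex with vertices in increasing order. Then dim K = 1 and the simplices of K are:

  0-simplices (7): P, Q, R, S, T, U, V
  1-simplices (9): PQ, PT, QT, RT, RU, ST, SV, TU, TV

so the chain groups are C_0 ≅ Z^7, C_1 ≅ Z^9.

Boundary ∂_1: C_1 → C_0 is given by ∂[p,q] = [q] − [p]. For instance
  ∂PT = T − P.
The 7×9 boundary matrix has rank 6 and Smith normal form diag(1,1,1,1,1,1).

Computing H_k = (kernel of ∂_k) / (image of ∂_{k+1}):

  H_0: rank C_0 − rank ∂_1 = 7 − 6 = 1, and the invariant factors of ∂_1 are all 1, so H_0 ≅ Z.
  H_1: rank ker ∂_1 − rank ∂_2 = (9 − 6) − 0 = 3, and there is no ∂_2, so H_1 ≅ Z^3.

(K is a triangulation of a wedge of 3 circles.)

H_0 = Z,  H_1 = Z^3.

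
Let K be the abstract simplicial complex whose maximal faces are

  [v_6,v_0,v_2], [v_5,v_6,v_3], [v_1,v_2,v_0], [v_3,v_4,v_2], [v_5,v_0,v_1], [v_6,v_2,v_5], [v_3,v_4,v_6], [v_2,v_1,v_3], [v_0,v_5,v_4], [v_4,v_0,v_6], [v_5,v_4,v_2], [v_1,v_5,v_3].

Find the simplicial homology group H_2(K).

H_2 = 0.

K has 7 vertices, 18 edges, 12 triangles.
rank ∂_2 = 12, rank ∂_3 = 0 ⇒ b_2 = 12 − 12 − 0 = 0. So H_2 ≅ 0.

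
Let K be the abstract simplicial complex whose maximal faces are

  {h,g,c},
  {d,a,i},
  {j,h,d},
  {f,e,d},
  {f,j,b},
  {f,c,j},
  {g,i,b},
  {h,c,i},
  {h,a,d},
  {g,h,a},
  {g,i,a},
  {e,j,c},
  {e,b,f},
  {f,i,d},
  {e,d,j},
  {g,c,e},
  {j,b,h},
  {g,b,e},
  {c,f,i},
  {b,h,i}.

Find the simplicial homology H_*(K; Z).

Fix the vertex order a < b < c < d < e < f < g < h < i < j and write every simplex with vertices in increasing order. Then dim K = 2 and the simplices of K are:

  0-simplices (10): a, b, c, d, e, f, g, h, i, j
  1-simplices (30): ad, ag, ah, ai, be, bf, bg, bh, bi, bj, ce, cf, cg, ch, ci, cj, de, df, dh, di, dj, ef, eg, ej, fi, fj, gh, gi, hi, hj
  2-simplices (20): adh, adi, agh, agi, bef, beg, bfj, bgi, bhi, bhj, ceg, cej, cfi, cfj, cgh, chi, def, dej, dfi, dhj

so the chain groups are C_0 ≅ Z^10, C_1 ≅ Z^30, C_2 ≅ Z^20.

Boundary ∂_1: C_1 → C_0 is given by ∂[p,q] = [q] − [p]. For instance
  ∂fj = j − f.
As a 10×30 matrix over Z this has rank 9, with invariant factors (1,1,1,1,1,1,1,1,1).

The boundary map ∂_2: C_2 → C_1 maps a triangle to the signed sum of its edges. For instance
  ∂ceg = eg − cg + ce,
  ∂cfi = fi − ci + cf.
The resulting 30×20 matrix has rank 20, and its Smith normal form has invariant factors (1,1,1,1,1,1,1,1,1,1,1,1,1,1,1,1,1,1,1,2).

Computing H_k = (kernel of ∂_k) / (image of ∂_{k+1}):

  H_0: rank C_0 − rank ∂_1 = 10 − 9 = 1, and the invariant factors of ∂_1 are all 1, so H_0 = Z.
  H_1: rank ker ∂_1 − rank ∂_2 = (30 − 9) − 20 = 1, and ∂_2 has invariant factor 2 > 1, so H_1 = Z ⊕ Z/2Z.
  H_2: rank ker ∂_2 − rank ∂_3 = (20 − 20) − 0 = 0, and there is no ∂_3, so H_2 = 0.

As a check, the Euler characteristic is 10 − 30 + 20 = 0, which agrees with 1 − 1 + 0 = 0.

H_0 ≅ Z,  H_1 ≅ Z ⊕ Z/2Z,  H_2 = 0.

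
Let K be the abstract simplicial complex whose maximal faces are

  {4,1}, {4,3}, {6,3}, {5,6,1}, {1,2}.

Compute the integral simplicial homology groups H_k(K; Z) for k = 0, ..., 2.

Order the vertices as 1 < 2 < 3 < 4 < 5 < 6. Listing each simplex with vertices in this order, K has dimension 2 with simplices:

  0-simplices (6): [1], [2], [3], [4], [5], [6]
  1-simplices (7): [1,2], [1,4], [1,5], [1,6], [3,4], [3,6], [5,6]
  2-simplices (1): [1,5,6]

giving chain groups C_0 ≅ Z^6, C_1 ≅ Z^7, C_2 ≅ Z^1.

The boundary map ∂_1: C_1 → C_0 is given by ∂[p,q] = [q] − [p].
This gives a 6×7 integer matrix of rank 5; reducing to Smith normal form yields diagonal entries (1,1,1,1,1).

Boundary ∂_2: C_2 → C_1 sends each 2-simplex [p,q,r] to [q,r] − [p,r] + [p,q]. For instance
  ∂[1,5,6] = [5,6] − [1,6] + [1,5].
The resulting 7×1 matrix has rank 1, and its Smith normal form has invariant factors (1).

Reading off H_k = ker ∂_k / im ∂_{k+1}:

  H_0: rank C_0 − rank ∂_1 = 6 − 5 = 1, and the invariant factors of ∂_1 are all 1, so H_0 = Z.
  H_1: rank ker ∂_1 − rank ∂_2 = (7 − 5) − 1 = 1, and the invariant factors of ∂_2 are all 1, so H_1 = Z.
  H_2: rank ker ∂_2 − rank ∂_3 = (1 − 1) − 0 = 0, and there is no ∂_3, so H_2 = 0.

H_0 = Z,  H_1 = Z,  H_2 = 0.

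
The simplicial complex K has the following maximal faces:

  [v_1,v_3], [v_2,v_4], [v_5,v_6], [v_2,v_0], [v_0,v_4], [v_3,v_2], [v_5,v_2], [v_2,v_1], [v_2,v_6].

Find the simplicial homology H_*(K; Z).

H_0 = Z,  H_1 = Z^3.

We work with the vertex ordering v_0 < v_1 < v_2 < v_3 < v_4 < v_5 < v_6. The simplices of K, each written with vertices in increasing order, are:

  0-simplices (7): [v_0], [v_1], [v_2], [v_3], [v_4], [v_5], [v_6]
  1-simplices (9): [v_0,v_2], [v_0,v_4], [v_1,v_2], [v_1,v_3], [v_2,v_3], [v_2,v_4], [v_2,v_5], [v_2,v_6], [v_5,v_6]

Hence C_0 ≅ Z^7, C_1 ≅ Z^9.

∂_1: C_1 → C_0 is given by ∂[p,q] = [q] − [p].
The 7×9 boundary matrix has rank 6 and Smith normal form diag(1,1,1,1,1,1).

Reading off H_k = ker ∂_k / im ∂_{k+1}:

  H_0: rank C_0 − rank ∂_1 = 7 − 6 = 1, and the invariant factors of ∂_1 are all 1, so H_0 = Z.
  H_1: rank ker ∂_1 − rank ∂_2 = (9 − 6) − 0 = 3, and there is no ∂_2, so H_1 = Z^3.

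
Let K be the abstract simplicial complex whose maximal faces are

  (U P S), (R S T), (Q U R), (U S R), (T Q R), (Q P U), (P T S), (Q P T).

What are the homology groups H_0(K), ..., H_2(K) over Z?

Fix the vertex order P < Q < R < S < T < U and write every simplex with vertices in increasing order. Then dim K = 2 and the simplices of K are:

  0-simplices (6): P, Q, R, S, T, U
  1-simplices (12): PQ, PS, PT, PU, QR, QT, QU, RS, RT, RU, ST, SU
  2-simplices (8): PQT, PQU, PST, PSU, QRT, QRU, RST, RSU

Hence C_0 ≅ Z^6, C_1 ≅ Z^12, C_2 ≅ Z^8.

The boundary map ∂_1: C_1 → C_0 sends each edge [p,q] (with p < q) to q − p. For instance
  ∂PQ = Q − P.
This gives a 6×12 integer matrix of rank 5; reducing to Smith normal form yields diagonal entries (1,1,1,1,1).

∂_2: C_2 → C_1 sends each 2-simplex [p,q,r] to [q,r] − [p,r] + [p,q]. For instance
  ∂PST = ST − PT + PS,
  ∂RSU = SU − RU + RS.
As a 12×8 matrix over Z this has rank 7, with invariant factors (1,1,1,1,1,1,1).

Reading off H_k = ker ∂_k / im ∂_{k+1}:

  H_0: rank C_0 − rank ∂_1 = 6 − 5 = 1, and the invariant factors of ∂_1 are all 1, so H_0 = Z.
  H_1: rank ker ∂_1 − rank ∂_2 = (12 − 5) − 7 = 0, and the invariant factors of ∂_2 are all 1, so H_1 = 0.
  H_2: rank ker ∂_2 − rank ∂_3 = (8 − 7) − 0 = 1, and there is no ∂_3, so H_2 = Z.

H_0 ≅ Z,  H_1 = 0,  H_2 ≅ Z.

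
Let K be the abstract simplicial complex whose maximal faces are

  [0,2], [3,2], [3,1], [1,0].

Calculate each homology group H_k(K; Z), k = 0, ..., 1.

H_0 ≅ Z,  H_1 ≅ Z.

Order the vertices as 0 < 1 < 2 < 3. Listing each simplex with vertices in this order, K has dimension 1 with simplices:

  0-simplices (4): [0], [1], [2], [3]
  1-simplices (4): [0,1], [0,2], [1,3], [2,3]

so the chain groups are C_0 ≅ Z^4, C_1 ≅ Z^4.

Boundary ∂_1: C_1 → C_0 maps an edge to its endpoints' difference, ∂[p,q] = q − p. For instance
  ∂[1,3] = [3] − [1].
This gives a 4×4 integer matrix of rank 3; reducing to Smith normal form yields diagonal entries (1,1,1).

Reading off H_k = ker ∂_k / im ∂_{k+1}:

  H_0: rank C_0 − rank ∂_1 = 4 − 3 = 1, and the invariant factors of ∂_1 are all 1, so H_0 = Z.
  H_1: rank ker ∂_1 − rank ∂_2 = (4 − 3) − 0 = 1, and there is no ∂_2, so H_1 = Z.

(K is a triangulation of the circle S^1.)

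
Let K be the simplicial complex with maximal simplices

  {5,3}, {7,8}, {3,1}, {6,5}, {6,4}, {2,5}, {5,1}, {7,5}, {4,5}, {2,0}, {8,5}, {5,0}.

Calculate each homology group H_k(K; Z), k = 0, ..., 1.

H_0 = Z,  H_1 = Z^4.

We work with the vertex ordering 0 < 1 < 2 < 3 < 4 < 5 < 6 < 7 < 8. The simplices of K, each written with vertices in increasing order, are:

  0-simplices (9): [0], [1], [2], [3], [4], [5], [6], [7], [8]
  1-simplices (12): [0,2], [0,5], [1,3], [1,5], [2,5], [3,5], [4,5], [4,6], [5,6], [5,7], [5,8], [7,8]

so the chain groups are C_0 ≅ Z^9, C_1 ≅ Z^12.

The boundary map ∂_1: C_1 → C_0 maps an edge to its endpoints' difference, ∂[p,q] = q − p. For instance
  ∂[3,5] = [5] − [3].
The resulting 9×12 matrix has rank 8, and its Smith normal form has invariant factors (1,1,1,1,1,1,1,1).

From H_k ≅ ker(∂_k) / im(∂_{k+1}) we obtain:

  H_0: rank C_0 − rank ∂_1 = 9 − 8 = 1, and the invariant factors of ∂_1 are all 1, so H_0 = Z.
  H_1: rank ker ∂_1 − rank ∂_2 = (12 − 8) − 0 = 4, and there is no ∂_2, so H_1 = Z^4.

(K is a triangulation of a wedge of 4 circles.)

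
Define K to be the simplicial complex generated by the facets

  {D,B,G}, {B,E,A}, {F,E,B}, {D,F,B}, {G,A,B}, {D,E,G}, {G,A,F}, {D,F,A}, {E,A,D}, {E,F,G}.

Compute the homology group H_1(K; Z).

Take the total order A < B < D < E < F < G on the vertex set. Then K (dimension 2) consists of the simplices:

  0-simplices (6): A, B, D, E, F, G
  1-simplices (15): AB, AD, AE, AF, AG, BD, BE, BF, BG, DE, DF, DG, EF, EG, FG
  2-simplices (10): ABE, ABG, ADE, ADF, AFG, BDF, BDG, BEF, DEG, EFG

Hence C_0 ≅ Z^6, C_1 ≅ Z^15, C_2 ≅ Z^10.

∂_1: C_1 → C_0 is given by ∂[p,q] = [q] − [p]. For instance
  ∂BD = D − B.
This gives a 6×15 integer matrix of rank 5; reducing to Smith normal form yields diagonal entries (1,1,1,1,1).

The boundary map ∂_2: C_2 → C_1 maps a triangle to the signed sum of its edges. For instance
  ∂ABG = BG − AG + AB,
  ∂BDF = DF − BF + BD.
The 15×10 boundary matrix has rank 10 and Smith normal form diag(1,1,1,1,1,1,1,1,1,2).

Now H_k = ker ∂_k / im ∂_{k+1}, so:

  H_1: rank ker ∂_1 − rank ∂_2 = (15 − 5) − 10 = 0, and ∂_2 has invariant factor 2 > 1, so H_1 ≅ Z/2.

(K is a triangulation of the real projective plane RP^2.)

H_1 ≅ Z/2.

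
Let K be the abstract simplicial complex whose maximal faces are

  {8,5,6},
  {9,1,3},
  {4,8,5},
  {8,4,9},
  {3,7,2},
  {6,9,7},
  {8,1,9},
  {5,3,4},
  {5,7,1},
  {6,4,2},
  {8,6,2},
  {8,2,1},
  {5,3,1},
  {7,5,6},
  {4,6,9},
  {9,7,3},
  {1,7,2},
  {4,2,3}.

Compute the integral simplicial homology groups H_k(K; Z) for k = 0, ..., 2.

We work with the vertex ordering 1 < 2 < 3 < 4 < 5 < 6 < 7 < 8 < 9. The simplices of K, each written with vertices in increasing order, are:

  0-simplices (9): [1], [2], [3], [4], [5], [6], [7], [8], [9]
  1-simplices (27): (27 of them)
  2-simplices (18): [1,2,7], [1,2,8], [1,3,5], [1,3,9], [1,5,7], [1,8,9], [2,3,4], [2,3,7], [2,4,6], [2,6,8], [3,4,5], [3,7,9], [4,5,8], [4,6,9], [4,8,9], [5,6,7], [5,6,8], [6,7,9]

giving chain groups C_0 ≅ Z^9, C_1 ≅ Z^27, C_2 ≅ Z^18.

The boundary map ∂_1: C_1 → C_0 sends each edge [p,q] (with p < q) to q − p.
The 9×27 boundary matrix has rank 8 and Smith normal form diag(1,1,1,1,1,1,1,1).

Boundary ∂_2: C_2 → C_1 sends each 2-simplex [p,q,r] to [q,r] − [p,r] + [p,q]. For instance
  ∂[4,8,9] = [8,9] − [4,9] + [4,8],
  ∂[1,8,9] = [8,9] − [1,9] + [1,8].
As a 27×18 matrix over Z this has rank 18, with invariant factors (1,1,1,1,1,1,1,1,1,1,1,1,1,1,1,1,1,2).

Computing H_k = (kernel of ∂_k) / (image of ∂_{k+1}):

  H_0: rank C_0 − rank ∂_1 = 9 − 8 = 1, and the invariant factors of ∂_1 are all 1, so H_0 ≅ Z.
  H_1: rank ker ∂_1 − rank ∂_2 = (27 − 8) − 18 = 1, and ∂_2 has invariant factor 2 > 1, so H_1 ≅ Z ⊕ Z/2Z.
  H_2: rank ker ∂_2 − rank ∂_3 = (18 − 18) − 0 = 0, and there is no ∂_3, so H_2 ≅ 0.

(K is a triangulation of the Klein bottle.)

H_0 = Z,  H_1 = Z ⊕ Z/2Z,  H_2 = 0.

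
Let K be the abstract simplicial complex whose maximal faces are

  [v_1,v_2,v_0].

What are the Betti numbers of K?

We work with the vertex ordering v_0 < v_1 < v_2. The simplices of K, each written with vertices in increasing order, are:

  0-simplices (3): [v_0], [v_1], [v_2]
  1-simplices (3): [v_0,v_1], [v_0,v_2], [v_1,v_2]
  2-simplices (1): [v_0,v_1,v_2]

so the chain groups are C_0 ≅ Z^3, C_1 ≅ Z^3, C_2 ≅ Z^1.

The boundary map ∂_1: C_1 → C_0 sends each edge [p,q] (with p < q) to q − p.
This gives a 3×3 integer matrix of rank 2; reducing to Smith normal form yields diagonal entries (1,1).

∂_2: C_2 → C_1 sends each 2-simplex [p,q,r] to [q,r] − [p,r] + [p,q]. For instance
  ∂[v_0,v_1,v_2] = [v_1,v_2] − [v_0,v_2] + [v_0,v_1].
The resulting 3×1 matrix has rank 1, and its Smith normal form has invariant factors (1).

Now H_k = ker ∂_k / im ∂_{k+1}, so:

  H_0: rank C_0 − rank ∂_1 = 3 − 2 = 1, and the invariant factors of ∂_1 are all 1, so H_0 ≅ Z.
  H_1: rank ker ∂_1 − rank ∂_2 = (3 − 2) − 1 = 0, and the invariant factors of ∂_2 are all 1, so H_1 ≅ 0.
  H_2: rank ker ∂_2 − rank ∂_3 = (1 − 1) − 0 = 0, and there is no ∂_3, so H_2 ≅ 0.

As a check, the Euler characteristic is 3 − 3 + 1 = 1, which agrees with 1 − 0 + 0 = 1.
(K is a triangulation of the 2-simplex.)

Hence the Betti numbers are b_0 = 1, b_1 = 0, b_2 = 0.

b_0 = 1, b_1 = 0, b_2 = 0.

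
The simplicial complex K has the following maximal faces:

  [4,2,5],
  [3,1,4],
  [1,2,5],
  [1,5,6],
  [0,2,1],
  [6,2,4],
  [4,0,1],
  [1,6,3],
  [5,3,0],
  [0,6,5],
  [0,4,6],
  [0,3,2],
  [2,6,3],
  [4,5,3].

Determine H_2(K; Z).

H_2 = Z.

We work with the vertex ordering 0 < 1 < 2 < 3 < 4 < 5 < 6. The simplices of K, each written with vertices in increasing order, are:

  0-simplices (7): [0], [1], [2], [3], [4], [5], [6]
  1-simplices (21): [0,1], [0,2], [0,3], [0,4], [0,5], [0,6], [1,2], [1,3], [1,4], [1,5], [1,6], [2,3], [2,4], [2,5], [2,6], [3,4], [3,5], [3,6], [4,5], [4,6], [5,6]
  2-simplices (14): [0,1,2], [0,1,4], [0,2,3], [0,3,5], [0,4,6], [0,5,6], [1,2,5], [1,3,4], [1,3,6], [1,5,6], [2,3,6], [2,4,5], [2,4,6], [3,4,5]

so the chain groups are C_0 ≅ Z^7, C_1 ≅ Z^21, C_2 ≅ Z^14.

Boundary ∂_1: C_1 → C_0 maps an edge to its endpoints' difference, ∂[p,q] = q − p.
The resulting 7×21 matrix has rank 6, and its Smith normal form has invariant factors (1,1,1,1,1,1).

∂_2: C_2 → C_1 sends each 2-simplex [p,q,r] to [q,r] − [p,r] + [p,q]. For instance
  ∂[0,5,6] = [5,6] − [0,6] + [0,5],
  ∂[1,3,4] = [3,4] − [1,4] + [1,3].
The 21×14 boundary matrix has rank 13 and Smith normal form diag(1,1,1,1,1,1,1,1,1,1,1,1,1).

From H_k ≅ ker(∂_k) / im(∂_{k+1}) we obtain:

  H_2: rank ker ∂_2 − rank ∂_3 = (14 − 13) − 0 = 1, and there is no ∂_3, so H_2 = Z.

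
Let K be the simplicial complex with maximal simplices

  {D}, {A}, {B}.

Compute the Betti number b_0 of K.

b_0 = 3.

Take the total order A < B < D on the vertex set. Then K (dimension 0) consists of the simplices:

  0-simplices (3): A, B, D

Hence C_0 ≅ Z^3.

Computing H_k = (kernel of ∂_k) / (image of ∂_{k+1}):

  H_0: rank C_0 − rank ∂_1 = 3 − 0 = 3, and there is no ∂_1, so H_0 ≅ Z^3.

Hence the Betti numbers are b_0 = 3.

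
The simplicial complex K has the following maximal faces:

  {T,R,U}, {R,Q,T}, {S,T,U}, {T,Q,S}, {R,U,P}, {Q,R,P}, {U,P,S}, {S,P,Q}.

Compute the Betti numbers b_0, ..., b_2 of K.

b_0 = 1, b_1 = 0, b_2 = 1.

Fix the vertex order P < Q < R < S < T < U and write every simplex with vertices in increasing order. Then dim K = 2 and the simplices of K are:

  0-simplices (6): P, Q, R, S, T, U
  1-simplices (12): PQ, PR, PS, PU, QR, QS, QT, RT, RU, ST, SU, TU
  2-simplices (8): PQR, PQS, PRU, PSU, QRT, QST, RTU, STU

Hence C_0 ≅ Z^6, C_1 ≅ Z^12, C_2 ≅ Z^8.

Boundary ∂_1: C_1 → C_0 maps an edge to its endpoints' difference, ∂[p,q] = q − p. For instance
  ∂QT = T − Q.
This gives a 6×12 integer matrix of rank 5; reducing to Smith normal form yields diagonal entries (1,1,1,1,1).

∂_2: C_2 → C_1 acts by ∂[p,q,r] = [q,r] − [p,r] + [p,q]. For instance
  ∂RTU = TU − RU + RT,
  ∂STU = TU − SU + ST.
The 12×8 boundary matrix has rank 7 and Smith normal form diag(1,1,1,1,1,1,1).

Now H_k = ker ∂_k / im ∂_{k+1}, so:

  H_0: rank C_0 − rank ∂_1 = 6 − 5 = 1, and the invariant factors of ∂_1 are all 1, so H_0 ≅ Z.
  H_1: rank ker ∂_1 − rank ∂_2 = (12 − 5) − 7 = 0, and the invariant factors of ∂_2 are all 1, so H_1 ≅ 0.
  H_2: rank ker ∂_2 − rank ∂_3 = (8 − 7) − 0 = 1, and there is no ∂_3, so H_2 ≅ Z.

Hence the Betti numbers are b_0 = 1, b_1 = 0, b_2 = 1.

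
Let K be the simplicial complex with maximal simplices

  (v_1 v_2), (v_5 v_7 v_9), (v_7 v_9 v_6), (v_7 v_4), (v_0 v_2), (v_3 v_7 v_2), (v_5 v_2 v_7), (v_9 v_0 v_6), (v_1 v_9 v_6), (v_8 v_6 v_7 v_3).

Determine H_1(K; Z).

We work with the vertex ordering v_0 < v_1 < v_2 < v_3 < v_4 < v_5 < v_6 < v_7 < v_8 < v_9. The simplices of K, each written with vertices in increasing order, are:

  0-simplices (10): [v_0], [v_1], [v_2], [v_3], [v_4], [v_5], [v_6], [v_7], [v_8], [v_9]
  1-simplices (20): (20 of them)
  2-simplices (10): [v_0,v_6,v_9], [v_1,v_6,v_9], [v_2,v_3,v_7], [v_2,v_5,v_7], [v_3,v_6,v_7], [v_3,v_6,v_8], [v_3,v_7,v_8], [v_5,v_7,v_9], [v_6,v_7,v_8], [v_6,v_7,v_9]
  3-simplices (1): [v_3,v_6,v_7,v_8]

so the chain groups are C_0 ≅ Z^10, C_1 ≅ Z^20, C_2 ≅ Z^10, C_3 ≅ Z^1.

Boundary ∂_1: C_1 → C_0 is given by ∂[p,q] = [q] − [p]. For instance
  ∂[v_3,v_8] = [v_8] − [v_3].
As a 10×20 matrix over Z this has rank 9, with invariant factors (1,1,1,1,1,1,1,1,1).

∂_2: C_2 → C_1 sends each 2-simplex [p,q,r] to [q,r] − [p,r] + [p,q]. For instance
  ∂[v_2,v_3,v_7] = [v_3,v_7] − [v_2,v_7] + [v_2,v_3],
  ∂[v_6,v_7,v_8] = [v_7,v_8] − [v_6,v_8] + [v_6,v_7].
The resulting 20×10 matrix has rank 9, and its Smith normal form has invariant factors (1,1,1,1,1,1,1,1,1).

Boundary ∂_3: C_3 → C_2 sends each 3-simplex σ to the alternating sum Σ_i (−1)^i (σ with its i-th vertex removed). For instance
  ∂[v_3,v_6,v_7,v_8] = [v_6,v_7,v_8] − [v_3,v_7,v_8] + [v_3,v_6,v_8] − [v_3,v_6,v_7].
The resulting 10×1 matrix has rank 1, and its Smith normal form has invariant factors (1).

From H_k ≅ ker(∂_k) / im(∂_{k+1}) we obtain:

  H_1: rank ker ∂_1 − rank ∂_2 = (20 − 9) − 9 = 2, and the invariant factors of ∂_2 are all 1, so H_1 ≅ Z^2.

H_1 ≅ Z^2.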